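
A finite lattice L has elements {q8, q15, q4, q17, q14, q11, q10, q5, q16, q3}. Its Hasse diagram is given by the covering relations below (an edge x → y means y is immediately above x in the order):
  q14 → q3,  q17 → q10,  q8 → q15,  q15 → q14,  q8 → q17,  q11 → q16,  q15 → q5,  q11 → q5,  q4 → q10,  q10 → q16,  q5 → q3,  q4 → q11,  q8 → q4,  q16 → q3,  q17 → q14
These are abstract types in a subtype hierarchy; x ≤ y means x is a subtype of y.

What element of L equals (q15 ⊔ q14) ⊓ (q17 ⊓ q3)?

q17

q15 ∨ q14 = q14
q17 ∧ q3 = q17
q14 ∧ q17 = q17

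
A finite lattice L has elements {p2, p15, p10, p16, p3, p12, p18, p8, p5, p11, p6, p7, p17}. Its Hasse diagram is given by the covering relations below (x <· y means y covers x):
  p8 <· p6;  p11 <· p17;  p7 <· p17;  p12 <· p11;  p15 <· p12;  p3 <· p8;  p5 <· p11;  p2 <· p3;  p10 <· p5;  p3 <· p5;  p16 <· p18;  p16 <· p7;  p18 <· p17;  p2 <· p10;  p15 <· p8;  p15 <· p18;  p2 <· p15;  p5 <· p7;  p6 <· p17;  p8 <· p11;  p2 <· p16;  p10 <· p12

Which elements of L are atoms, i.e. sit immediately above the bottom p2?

The atoms are exactly the elements that cover p2: p10, p15, p16, p3.

p10, p15, p16, p3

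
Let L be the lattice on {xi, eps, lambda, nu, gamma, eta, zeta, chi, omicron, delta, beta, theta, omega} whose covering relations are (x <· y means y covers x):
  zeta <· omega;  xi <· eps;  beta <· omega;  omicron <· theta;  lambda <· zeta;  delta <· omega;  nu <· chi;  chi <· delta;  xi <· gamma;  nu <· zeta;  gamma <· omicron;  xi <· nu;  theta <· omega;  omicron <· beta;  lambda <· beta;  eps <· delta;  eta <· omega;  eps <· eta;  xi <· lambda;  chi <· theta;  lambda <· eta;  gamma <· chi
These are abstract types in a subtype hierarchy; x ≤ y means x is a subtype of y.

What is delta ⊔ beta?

Common upper bounds of {delta, beta}: omega.
The least among these is omega.

omega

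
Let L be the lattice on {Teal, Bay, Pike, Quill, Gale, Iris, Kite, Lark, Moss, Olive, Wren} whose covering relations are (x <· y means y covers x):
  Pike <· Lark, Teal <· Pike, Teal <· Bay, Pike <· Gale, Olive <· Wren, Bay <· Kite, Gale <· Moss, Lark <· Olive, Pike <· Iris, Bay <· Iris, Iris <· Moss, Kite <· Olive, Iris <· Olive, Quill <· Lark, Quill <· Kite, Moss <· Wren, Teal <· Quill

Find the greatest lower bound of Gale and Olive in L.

Common lower bounds of {Gale, Olive}: Pike, Teal.
The greatest among these is Pike.

Pike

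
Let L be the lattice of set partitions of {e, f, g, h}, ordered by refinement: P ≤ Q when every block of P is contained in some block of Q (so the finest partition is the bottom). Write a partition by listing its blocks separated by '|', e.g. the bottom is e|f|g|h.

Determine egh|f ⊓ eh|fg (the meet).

The meet (common refinement) of egh|f and eh|fg intersects blocks pairwise, giving eh|f|g.

eh|f|g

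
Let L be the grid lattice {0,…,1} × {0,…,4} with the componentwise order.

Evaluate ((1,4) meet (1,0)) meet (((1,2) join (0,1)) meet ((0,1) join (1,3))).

(1,4) ∧ (1,0) = (1,0)
(1,2) ∨ (0,1) = (1,2)
(0,1) ∨ (1,3) = (1,3)
(1,2) ∧ (1,3) = (1,2)
(1,0) ∧ (1,2) = (1,0)

(1,0)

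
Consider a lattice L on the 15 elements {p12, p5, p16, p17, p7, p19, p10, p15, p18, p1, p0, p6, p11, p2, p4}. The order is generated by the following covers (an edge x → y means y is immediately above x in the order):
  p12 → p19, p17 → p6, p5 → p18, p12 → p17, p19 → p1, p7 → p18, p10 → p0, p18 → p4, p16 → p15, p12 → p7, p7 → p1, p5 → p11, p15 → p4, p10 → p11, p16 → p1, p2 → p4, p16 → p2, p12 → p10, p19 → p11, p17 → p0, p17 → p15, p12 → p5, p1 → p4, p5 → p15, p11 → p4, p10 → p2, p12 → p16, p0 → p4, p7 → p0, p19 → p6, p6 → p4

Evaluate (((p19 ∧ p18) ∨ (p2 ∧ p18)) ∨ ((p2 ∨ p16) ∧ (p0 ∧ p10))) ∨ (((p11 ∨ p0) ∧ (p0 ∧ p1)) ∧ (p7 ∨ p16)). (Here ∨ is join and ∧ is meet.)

p19 ∧ p18 = p12
p2 ∧ p18 = p12
p12 ∨ p12 = p12
p2 ∨ p16 = p2
p0 ∧ p10 = p10
p2 ∧ p10 = p10
p12 ∨ p10 = p10
p11 ∨ p0 = p4
p0 ∧ p1 = p7
p4 ∧ p7 = p7
p7 ∨ p16 = p1
p7 ∧ p1 = p7
p10 ∨ p7 = p0

p0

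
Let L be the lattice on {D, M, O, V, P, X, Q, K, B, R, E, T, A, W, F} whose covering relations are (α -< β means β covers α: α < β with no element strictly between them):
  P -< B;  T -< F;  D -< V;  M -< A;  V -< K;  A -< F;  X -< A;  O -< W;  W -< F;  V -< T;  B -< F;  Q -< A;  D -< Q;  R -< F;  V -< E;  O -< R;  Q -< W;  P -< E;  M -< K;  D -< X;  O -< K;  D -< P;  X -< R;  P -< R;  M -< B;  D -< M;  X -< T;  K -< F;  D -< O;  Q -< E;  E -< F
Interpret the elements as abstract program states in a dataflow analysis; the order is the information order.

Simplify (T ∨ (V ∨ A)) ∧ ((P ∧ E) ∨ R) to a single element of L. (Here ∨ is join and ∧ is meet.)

V ∨ A = F
T ∨ F = F
P ∧ E = P
P ∨ R = R
F ∧ R = R

R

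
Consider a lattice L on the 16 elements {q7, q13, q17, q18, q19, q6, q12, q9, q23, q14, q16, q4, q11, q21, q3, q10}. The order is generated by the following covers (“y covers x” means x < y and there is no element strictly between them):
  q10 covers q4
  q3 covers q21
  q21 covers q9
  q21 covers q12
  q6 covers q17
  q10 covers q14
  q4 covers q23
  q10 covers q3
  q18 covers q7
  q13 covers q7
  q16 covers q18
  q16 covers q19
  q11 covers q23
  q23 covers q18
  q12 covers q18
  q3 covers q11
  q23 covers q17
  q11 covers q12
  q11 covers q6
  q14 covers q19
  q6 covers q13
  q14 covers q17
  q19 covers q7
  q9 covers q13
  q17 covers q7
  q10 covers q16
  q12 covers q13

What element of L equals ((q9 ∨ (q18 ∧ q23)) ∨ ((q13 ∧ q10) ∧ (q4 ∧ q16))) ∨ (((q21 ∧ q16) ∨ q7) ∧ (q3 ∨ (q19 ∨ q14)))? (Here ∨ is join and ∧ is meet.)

q21

q18 ∧ q23 = q18
q9 ∨ q18 = q21
q13 ∧ q10 = q13
q4 ∧ q16 = q18
q13 ∧ q18 = q7
q21 ∨ q7 = q21
q21 ∧ q16 = q18
q18 ∨ q7 = q18
q19 ∨ q14 = q14
q3 ∨ q14 = q10
q18 ∧ q10 = q18
q21 ∨ q18 = q21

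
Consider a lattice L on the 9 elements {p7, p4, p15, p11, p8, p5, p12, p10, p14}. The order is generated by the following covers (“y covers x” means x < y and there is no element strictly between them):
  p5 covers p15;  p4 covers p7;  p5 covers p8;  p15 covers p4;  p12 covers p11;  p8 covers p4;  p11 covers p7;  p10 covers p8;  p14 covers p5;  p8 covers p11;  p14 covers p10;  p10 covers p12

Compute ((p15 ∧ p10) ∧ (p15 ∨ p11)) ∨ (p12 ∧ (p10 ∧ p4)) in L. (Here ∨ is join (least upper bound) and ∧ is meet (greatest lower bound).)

p4

p15 ∧ p10 = p4
p15 ∨ p11 = p5
p4 ∧ p5 = p4
p10 ∧ p4 = p4
p12 ∧ p4 = p7
p4 ∨ p7 = p4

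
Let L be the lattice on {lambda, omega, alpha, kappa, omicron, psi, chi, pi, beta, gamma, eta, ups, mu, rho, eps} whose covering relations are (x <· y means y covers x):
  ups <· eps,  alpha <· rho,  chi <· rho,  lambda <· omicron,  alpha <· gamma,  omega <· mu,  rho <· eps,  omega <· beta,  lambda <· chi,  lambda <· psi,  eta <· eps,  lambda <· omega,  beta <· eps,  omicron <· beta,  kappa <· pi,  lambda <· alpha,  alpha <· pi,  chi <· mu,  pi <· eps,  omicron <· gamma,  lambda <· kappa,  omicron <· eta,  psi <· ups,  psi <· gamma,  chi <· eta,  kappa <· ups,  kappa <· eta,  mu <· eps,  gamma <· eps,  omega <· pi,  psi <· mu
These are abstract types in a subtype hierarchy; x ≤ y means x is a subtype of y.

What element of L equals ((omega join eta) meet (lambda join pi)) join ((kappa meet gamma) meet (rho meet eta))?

pi

omega ∨ eta = eps
lambda ∨ pi = pi
eps ∧ pi = pi
kappa ∧ gamma = lambda
rho ∧ eta = chi
lambda ∧ chi = lambda
pi ∨ lambda = pi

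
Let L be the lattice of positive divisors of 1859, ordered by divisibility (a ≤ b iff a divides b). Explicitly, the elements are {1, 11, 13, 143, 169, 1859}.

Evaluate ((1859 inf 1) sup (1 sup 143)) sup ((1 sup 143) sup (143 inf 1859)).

1859 ∧ 1 = 1
1 ∨ 143 = 143
1 ∨ 143 = 143
1 ∨ 143 = 143
143 ∧ 1859 = 143
143 ∨ 143 = 143
143 ∨ 143 = 143

143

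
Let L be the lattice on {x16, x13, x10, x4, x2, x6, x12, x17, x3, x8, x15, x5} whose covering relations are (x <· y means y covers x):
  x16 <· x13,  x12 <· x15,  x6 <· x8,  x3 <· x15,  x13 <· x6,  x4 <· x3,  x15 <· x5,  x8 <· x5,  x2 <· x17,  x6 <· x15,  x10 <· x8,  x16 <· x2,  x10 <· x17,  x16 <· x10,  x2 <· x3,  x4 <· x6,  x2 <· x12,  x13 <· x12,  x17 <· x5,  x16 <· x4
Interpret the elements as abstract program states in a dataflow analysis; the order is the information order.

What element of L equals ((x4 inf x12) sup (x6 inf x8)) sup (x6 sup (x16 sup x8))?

x4 ∧ x12 = x16
x6 ∧ x8 = x6
x16 ∨ x6 = x6
x16 ∨ x8 = x8
x6 ∨ x8 = x8
x6 ∨ x8 = x8

x8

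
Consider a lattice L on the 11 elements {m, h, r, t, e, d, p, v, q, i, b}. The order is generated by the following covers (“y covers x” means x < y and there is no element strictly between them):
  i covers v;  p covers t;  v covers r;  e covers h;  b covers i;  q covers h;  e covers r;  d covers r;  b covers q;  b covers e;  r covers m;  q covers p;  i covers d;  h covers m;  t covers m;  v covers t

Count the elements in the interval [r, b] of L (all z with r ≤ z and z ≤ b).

6

The interval [r, b] = {b, d, e, i, r, v}, which has 6 elements.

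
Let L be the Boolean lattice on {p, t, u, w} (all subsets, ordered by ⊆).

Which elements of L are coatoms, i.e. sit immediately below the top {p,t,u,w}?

The coatoms are exactly the elements covered by {p,t,u,w}: {p,t,u}, {p,t,w}, {p,u,w}, {t,u,w}.

{p,t,u}, {p,t,w}, {p,u,w}, {t,u,w}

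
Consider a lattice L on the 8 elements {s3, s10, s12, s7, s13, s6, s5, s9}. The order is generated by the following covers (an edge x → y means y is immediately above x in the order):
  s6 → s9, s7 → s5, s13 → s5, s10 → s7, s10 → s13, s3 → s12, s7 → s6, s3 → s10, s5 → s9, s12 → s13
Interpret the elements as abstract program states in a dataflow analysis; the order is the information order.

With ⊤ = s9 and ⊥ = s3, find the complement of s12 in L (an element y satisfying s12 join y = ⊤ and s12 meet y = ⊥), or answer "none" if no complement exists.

s6

Need y with s12 ∨ y = s9 and s12 ∧ y = s3.
Checking each element gives: s6.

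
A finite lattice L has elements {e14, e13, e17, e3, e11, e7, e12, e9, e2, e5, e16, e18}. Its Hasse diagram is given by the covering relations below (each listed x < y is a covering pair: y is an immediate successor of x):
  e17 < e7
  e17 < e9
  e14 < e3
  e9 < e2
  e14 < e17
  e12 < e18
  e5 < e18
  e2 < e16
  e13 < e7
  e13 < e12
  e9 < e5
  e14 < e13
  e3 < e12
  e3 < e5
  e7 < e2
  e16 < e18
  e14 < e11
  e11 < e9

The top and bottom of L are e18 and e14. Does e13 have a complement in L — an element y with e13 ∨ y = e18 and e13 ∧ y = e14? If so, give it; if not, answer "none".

e5

Need y with e13 ∨ y = e18 and e13 ∧ y = e14.
Checking each element gives: e5.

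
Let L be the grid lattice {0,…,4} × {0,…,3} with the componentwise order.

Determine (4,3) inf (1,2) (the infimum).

(1,2)

In a product of chains, the meet is componentwise min, giving (1,2).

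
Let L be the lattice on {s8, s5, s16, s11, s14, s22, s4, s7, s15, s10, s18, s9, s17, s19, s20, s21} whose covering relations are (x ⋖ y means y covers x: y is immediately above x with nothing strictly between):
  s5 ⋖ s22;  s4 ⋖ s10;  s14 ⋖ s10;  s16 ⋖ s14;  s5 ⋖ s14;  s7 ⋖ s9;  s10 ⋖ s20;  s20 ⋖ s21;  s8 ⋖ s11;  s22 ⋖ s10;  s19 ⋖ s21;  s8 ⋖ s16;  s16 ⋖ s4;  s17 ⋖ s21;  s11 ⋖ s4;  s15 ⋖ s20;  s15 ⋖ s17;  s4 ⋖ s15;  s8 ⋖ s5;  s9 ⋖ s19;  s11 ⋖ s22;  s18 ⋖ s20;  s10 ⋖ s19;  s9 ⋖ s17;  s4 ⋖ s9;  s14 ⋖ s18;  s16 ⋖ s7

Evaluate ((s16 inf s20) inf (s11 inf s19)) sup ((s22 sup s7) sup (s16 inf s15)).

s16 ∧ s20 = s16
s11 ∧ s19 = s11
s16 ∧ s11 = s8
s22 ∨ s7 = s19
s16 ∧ s15 = s16
s19 ∨ s16 = s19
s8 ∨ s19 = s19

s19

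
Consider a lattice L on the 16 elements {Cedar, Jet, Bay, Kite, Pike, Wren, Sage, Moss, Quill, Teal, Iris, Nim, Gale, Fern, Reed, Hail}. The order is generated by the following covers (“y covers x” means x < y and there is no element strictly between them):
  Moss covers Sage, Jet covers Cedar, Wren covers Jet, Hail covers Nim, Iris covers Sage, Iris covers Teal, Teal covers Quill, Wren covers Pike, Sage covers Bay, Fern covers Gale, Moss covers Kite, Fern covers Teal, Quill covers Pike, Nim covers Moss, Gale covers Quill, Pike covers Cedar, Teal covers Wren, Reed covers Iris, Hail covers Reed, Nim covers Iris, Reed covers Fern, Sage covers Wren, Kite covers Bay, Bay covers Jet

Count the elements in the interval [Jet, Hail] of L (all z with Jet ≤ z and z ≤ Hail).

12

The interval [Jet, Hail] = {Bay, Fern, Hail, Iris, Jet, Kite, Moss, Nim, Reed, Sage, Teal, Wren}, which has 12 elements.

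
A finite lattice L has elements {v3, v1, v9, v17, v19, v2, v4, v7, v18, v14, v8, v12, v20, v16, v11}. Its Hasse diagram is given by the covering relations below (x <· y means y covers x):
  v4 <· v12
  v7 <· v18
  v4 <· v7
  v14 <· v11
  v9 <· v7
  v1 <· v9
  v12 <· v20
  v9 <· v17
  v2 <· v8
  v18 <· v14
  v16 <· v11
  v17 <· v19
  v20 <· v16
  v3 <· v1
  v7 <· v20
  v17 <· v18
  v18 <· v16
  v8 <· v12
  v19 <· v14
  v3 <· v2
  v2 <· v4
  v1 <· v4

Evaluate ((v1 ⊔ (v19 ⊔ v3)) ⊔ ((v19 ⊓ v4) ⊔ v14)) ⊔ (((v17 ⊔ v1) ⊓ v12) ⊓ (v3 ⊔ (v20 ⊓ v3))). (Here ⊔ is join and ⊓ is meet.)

v14

v19 ∨ v3 = v19
v1 ∨ v19 = v19
v19 ∧ v4 = v1
v1 ∨ v14 = v14
v19 ∨ v14 = v14
v17 ∨ v1 = v17
v17 ∧ v12 = v1
v20 ∧ v3 = v3
v3 ∨ v3 = v3
v1 ∧ v3 = v3
v14 ∨ v3 = v14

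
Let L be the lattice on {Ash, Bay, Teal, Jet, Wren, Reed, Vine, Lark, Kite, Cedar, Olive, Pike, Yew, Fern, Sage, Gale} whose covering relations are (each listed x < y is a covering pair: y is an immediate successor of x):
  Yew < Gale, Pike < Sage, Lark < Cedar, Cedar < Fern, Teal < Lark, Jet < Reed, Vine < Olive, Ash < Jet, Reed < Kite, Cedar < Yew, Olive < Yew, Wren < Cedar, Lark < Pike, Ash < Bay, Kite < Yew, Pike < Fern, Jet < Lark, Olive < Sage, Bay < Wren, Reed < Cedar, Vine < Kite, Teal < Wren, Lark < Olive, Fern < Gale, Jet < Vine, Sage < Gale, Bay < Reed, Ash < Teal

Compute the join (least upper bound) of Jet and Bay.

Common upper bounds of {Jet, Bay}: Cedar, Fern, Gale, Kite, Reed, Yew.
The least among these is Reed.

Reed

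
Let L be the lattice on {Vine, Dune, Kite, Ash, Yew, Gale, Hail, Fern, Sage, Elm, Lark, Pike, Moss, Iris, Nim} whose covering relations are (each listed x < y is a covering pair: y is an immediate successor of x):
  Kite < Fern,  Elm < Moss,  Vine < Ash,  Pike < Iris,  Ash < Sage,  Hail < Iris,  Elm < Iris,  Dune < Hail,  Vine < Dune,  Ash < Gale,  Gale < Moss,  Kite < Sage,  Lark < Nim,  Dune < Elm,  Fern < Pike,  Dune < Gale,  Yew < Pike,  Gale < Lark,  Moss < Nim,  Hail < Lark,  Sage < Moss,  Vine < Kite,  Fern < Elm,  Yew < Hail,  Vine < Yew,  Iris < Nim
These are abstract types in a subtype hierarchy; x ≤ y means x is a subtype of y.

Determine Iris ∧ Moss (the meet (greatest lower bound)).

Elm

Common lower bounds of {Iris, Moss}: Dune, Elm, Fern, Kite, Vine.
The greatest among these is Elm.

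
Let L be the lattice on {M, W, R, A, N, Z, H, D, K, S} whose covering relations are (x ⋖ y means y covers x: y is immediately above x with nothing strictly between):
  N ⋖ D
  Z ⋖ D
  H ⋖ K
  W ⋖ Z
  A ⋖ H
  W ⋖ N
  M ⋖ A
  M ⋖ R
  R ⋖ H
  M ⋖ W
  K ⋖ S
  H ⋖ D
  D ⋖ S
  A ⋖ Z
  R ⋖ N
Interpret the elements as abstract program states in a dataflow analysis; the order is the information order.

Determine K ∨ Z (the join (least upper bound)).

S

Common upper bounds of {K, Z}: S.
The least among these is S.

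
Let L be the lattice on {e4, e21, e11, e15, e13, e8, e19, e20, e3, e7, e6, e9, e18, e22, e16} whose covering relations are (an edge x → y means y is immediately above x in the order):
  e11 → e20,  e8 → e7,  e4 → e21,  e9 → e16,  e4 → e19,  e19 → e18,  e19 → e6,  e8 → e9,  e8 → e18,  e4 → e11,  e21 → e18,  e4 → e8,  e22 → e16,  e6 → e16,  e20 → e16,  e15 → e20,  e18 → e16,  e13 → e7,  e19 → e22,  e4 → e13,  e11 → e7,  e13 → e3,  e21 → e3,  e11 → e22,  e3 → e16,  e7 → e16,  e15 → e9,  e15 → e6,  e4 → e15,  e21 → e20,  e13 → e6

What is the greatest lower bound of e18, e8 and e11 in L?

e4

Common lower bounds of {e18, e8, e11}: e4.
The greatest among these is e4.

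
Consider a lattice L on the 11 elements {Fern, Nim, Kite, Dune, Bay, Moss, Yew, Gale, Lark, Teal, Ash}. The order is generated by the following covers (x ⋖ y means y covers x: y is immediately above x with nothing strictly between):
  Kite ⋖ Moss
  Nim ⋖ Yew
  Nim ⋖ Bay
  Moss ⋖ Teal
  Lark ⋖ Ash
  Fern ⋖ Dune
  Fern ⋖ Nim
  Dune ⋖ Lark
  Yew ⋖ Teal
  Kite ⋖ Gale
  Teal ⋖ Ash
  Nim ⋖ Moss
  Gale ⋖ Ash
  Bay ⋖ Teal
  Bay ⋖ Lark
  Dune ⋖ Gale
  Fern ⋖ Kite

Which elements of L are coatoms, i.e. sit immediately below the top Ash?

The coatoms are exactly the elements covered by Ash: Gale, Lark, Teal.

Gale, Lark, Teal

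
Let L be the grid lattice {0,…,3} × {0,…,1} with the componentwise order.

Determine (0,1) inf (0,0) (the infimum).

(0,0)

Common lower bounds of {(0,1), (0,0)}: (0,0).
The greatest among these is (0,0).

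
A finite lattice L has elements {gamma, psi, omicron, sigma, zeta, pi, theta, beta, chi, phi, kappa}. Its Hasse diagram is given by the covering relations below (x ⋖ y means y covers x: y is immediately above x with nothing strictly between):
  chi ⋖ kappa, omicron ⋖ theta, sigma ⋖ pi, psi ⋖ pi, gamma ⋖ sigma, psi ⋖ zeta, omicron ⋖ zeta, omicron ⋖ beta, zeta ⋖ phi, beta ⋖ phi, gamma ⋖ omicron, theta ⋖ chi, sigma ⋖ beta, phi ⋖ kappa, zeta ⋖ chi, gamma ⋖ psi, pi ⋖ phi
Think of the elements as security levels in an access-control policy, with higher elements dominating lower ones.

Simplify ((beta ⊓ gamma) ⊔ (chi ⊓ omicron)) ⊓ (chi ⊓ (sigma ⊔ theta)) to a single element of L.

beta ∧ gamma = gamma
chi ∧ omicron = omicron
gamma ∨ omicron = omicron
sigma ∨ theta = kappa
chi ∧ kappa = chi
omicron ∧ chi = omicron

omicron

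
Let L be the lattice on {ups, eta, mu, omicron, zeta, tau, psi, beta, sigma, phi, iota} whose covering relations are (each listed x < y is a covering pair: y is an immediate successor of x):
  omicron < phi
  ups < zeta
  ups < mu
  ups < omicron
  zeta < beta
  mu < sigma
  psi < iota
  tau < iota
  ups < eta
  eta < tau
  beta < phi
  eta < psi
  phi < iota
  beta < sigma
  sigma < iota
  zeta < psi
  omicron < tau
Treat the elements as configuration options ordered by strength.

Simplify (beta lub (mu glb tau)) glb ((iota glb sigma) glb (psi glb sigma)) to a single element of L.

mu ∧ tau = ups
beta ∨ ups = beta
iota ∧ sigma = sigma
psi ∧ sigma = zeta
sigma ∧ zeta = zeta
beta ∧ zeta = zeta

zeta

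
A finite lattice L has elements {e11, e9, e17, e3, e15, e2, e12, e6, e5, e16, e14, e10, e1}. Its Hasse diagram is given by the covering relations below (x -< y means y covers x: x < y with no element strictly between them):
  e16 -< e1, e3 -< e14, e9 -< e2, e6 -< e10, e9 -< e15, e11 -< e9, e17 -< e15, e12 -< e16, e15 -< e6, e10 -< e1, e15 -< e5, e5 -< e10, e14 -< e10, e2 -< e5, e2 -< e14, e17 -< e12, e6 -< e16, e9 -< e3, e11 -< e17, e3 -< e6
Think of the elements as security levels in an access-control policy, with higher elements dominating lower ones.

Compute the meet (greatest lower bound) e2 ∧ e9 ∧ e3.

Common lower bounds of {e2, e9, e3}: e11, e9.
The greatest among these is e9.

e9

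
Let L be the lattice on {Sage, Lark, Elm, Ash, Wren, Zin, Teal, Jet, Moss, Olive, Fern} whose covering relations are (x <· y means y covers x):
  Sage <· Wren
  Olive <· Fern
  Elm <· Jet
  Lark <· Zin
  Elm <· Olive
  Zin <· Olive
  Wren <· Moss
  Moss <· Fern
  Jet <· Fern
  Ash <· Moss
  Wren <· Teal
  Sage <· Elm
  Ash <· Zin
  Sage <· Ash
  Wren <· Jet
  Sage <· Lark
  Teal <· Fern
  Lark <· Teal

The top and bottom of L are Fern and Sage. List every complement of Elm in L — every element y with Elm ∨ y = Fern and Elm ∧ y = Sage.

Moss, Teal

Need y with Elm ∨ y = Fern and Elm ∧ y = Sage.
Checking each element gives: Moss, Teal.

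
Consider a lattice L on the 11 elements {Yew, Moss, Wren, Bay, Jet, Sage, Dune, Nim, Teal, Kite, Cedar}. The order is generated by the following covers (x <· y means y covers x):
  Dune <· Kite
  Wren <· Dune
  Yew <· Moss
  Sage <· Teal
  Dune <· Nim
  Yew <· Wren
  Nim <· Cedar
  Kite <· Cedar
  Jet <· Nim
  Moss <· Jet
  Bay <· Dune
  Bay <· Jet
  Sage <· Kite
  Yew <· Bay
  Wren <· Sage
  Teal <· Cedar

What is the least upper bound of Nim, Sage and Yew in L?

Common upper bounds of {Nim, Sage, Yew}: Cedar.
The least among these is Cedar.

Cedar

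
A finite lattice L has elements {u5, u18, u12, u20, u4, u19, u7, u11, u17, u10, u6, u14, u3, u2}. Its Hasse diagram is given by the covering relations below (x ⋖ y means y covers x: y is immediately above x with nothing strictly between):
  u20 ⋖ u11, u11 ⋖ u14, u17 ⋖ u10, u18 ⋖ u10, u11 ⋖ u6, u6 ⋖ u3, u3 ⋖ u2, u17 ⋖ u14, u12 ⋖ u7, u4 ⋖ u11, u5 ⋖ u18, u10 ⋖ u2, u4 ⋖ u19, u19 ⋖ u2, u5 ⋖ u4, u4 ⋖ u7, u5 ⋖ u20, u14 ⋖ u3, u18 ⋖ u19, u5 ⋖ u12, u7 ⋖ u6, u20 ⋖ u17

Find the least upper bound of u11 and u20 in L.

Common upper bounds of {u11, u20}: u11, u14, u2, u3, u6.
The least among these is u11.

u11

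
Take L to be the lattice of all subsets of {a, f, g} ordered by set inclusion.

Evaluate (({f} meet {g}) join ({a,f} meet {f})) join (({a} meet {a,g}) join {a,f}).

{f} ∧ {g} = {}
{a,f} ∧ {f} = {f}
{} ∨ {f} = {f}
{a} ∧ {a,g} = {a}
{a} ∨ {a,f} = {a,f}
{f} ∨ {a,f} = {a,f}

{a,f}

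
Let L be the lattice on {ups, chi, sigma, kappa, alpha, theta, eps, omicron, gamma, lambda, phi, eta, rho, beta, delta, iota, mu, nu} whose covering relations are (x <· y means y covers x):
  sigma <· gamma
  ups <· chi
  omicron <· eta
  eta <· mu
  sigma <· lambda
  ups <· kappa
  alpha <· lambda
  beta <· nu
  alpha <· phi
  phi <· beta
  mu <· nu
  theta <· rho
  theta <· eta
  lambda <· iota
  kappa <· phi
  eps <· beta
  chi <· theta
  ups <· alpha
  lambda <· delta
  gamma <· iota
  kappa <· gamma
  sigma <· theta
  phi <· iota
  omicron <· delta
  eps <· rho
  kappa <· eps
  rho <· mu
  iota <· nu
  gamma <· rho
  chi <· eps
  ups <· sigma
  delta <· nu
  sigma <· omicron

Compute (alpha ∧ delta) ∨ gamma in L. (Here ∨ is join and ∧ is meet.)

iota

alpha ∧ delta = alpha
alpha ∨ gamma = iota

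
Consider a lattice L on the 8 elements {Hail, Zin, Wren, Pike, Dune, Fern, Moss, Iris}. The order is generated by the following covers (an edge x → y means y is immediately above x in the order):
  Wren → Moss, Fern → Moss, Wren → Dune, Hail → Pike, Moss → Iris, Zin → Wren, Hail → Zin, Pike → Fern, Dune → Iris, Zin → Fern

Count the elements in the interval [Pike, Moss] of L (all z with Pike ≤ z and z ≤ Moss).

The interval [Pike, Moss] = {Fern, Moss, Pike}, which has 3 elements.

3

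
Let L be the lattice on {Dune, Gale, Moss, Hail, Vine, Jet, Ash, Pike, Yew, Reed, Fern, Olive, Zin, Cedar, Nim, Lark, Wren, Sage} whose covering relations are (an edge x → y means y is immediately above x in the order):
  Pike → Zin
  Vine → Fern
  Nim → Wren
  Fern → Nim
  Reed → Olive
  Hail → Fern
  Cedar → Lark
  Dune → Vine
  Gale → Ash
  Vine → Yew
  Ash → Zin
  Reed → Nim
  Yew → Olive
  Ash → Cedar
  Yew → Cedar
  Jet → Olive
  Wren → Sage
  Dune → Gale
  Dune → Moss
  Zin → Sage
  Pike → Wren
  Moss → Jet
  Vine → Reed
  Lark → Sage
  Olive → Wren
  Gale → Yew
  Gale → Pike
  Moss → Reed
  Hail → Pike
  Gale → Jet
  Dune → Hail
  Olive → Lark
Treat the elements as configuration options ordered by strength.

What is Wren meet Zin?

Common lower bounds of {Wren, Zin}: Dune, Gale, Hail, Pike.
The greatest among these is Pike.

Pike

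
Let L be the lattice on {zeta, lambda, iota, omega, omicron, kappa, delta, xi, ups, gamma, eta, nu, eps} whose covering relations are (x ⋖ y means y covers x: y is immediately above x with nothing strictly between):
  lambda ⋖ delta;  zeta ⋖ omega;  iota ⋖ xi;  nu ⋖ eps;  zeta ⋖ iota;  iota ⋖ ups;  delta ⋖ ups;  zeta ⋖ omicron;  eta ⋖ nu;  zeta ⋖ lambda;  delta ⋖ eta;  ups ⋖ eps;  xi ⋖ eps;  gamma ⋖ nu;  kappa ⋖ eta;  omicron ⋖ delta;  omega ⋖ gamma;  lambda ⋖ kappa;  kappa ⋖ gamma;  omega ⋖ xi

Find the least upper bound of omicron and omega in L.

Common upper bounds of {omicron, omega}: eps, nu.
The least among these is nu.

nu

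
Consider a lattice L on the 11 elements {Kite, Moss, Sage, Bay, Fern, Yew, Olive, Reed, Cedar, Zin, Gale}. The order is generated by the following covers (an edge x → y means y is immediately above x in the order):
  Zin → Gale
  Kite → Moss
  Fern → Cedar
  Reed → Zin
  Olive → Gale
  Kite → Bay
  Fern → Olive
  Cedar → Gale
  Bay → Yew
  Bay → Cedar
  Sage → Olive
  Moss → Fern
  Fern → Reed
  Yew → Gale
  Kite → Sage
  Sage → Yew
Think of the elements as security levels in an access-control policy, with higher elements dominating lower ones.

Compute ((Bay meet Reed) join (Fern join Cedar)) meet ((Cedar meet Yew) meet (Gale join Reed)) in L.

Bay ∧ Reed = Kite
Fern ∨ Cedar = Cedar
Kite ∨ Cedar = Cedar
Cedar ∧ Yew = Bay
Gale ∨ Reed = Gale
Bay ∧ Gale = Bay
Cedar ∧ Bay = Bay

Bay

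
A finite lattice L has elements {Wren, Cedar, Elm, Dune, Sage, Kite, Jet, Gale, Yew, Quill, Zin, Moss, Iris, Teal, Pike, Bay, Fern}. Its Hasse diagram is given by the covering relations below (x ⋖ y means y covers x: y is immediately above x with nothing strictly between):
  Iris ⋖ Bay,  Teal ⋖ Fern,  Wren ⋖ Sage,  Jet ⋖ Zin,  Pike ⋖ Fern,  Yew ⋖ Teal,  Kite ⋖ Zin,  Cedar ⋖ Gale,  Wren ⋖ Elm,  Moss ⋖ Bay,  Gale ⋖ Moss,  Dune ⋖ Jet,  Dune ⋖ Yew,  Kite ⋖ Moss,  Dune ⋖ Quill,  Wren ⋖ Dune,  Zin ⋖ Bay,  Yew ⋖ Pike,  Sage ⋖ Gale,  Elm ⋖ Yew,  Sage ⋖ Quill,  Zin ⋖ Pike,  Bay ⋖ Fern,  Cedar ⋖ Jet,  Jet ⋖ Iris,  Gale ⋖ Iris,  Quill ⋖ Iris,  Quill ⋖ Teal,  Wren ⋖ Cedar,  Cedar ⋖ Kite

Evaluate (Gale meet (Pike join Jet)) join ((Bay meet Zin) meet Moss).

Kite

Pike ∨ Jet = Pike
Gale ∧ Pike = Cedar
Bay ∧ Zin = Zin
Zin ∧ Moss = Kite
Cedar ∨ Kite = Kite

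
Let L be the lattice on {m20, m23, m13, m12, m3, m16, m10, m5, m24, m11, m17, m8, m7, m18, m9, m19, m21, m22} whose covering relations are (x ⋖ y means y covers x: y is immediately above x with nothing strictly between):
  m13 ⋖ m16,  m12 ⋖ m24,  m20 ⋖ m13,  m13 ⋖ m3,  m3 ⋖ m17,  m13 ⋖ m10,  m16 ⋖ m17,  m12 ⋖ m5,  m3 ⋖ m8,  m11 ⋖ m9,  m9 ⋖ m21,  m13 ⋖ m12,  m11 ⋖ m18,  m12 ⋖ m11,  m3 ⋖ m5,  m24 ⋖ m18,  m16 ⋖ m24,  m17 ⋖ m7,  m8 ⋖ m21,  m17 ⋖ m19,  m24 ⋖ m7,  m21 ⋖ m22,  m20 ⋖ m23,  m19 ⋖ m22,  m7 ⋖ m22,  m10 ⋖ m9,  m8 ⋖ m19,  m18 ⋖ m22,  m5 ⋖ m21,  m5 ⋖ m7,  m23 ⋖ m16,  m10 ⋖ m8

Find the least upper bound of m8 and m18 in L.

Common upper bounds of {m8, m18}: m22.
The least among these is m22.

m22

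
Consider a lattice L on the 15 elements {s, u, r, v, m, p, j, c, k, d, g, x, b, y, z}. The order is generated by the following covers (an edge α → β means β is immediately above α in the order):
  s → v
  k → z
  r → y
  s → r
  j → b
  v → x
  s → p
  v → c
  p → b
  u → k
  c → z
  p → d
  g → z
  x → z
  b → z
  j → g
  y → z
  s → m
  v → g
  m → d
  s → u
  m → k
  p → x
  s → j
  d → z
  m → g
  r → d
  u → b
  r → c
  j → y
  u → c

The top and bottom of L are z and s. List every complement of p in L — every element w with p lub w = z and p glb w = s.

c, g, k, y

Need w with p ∨ w = z and p ∧ w = s.
Checking each element gives: c, g, k, y.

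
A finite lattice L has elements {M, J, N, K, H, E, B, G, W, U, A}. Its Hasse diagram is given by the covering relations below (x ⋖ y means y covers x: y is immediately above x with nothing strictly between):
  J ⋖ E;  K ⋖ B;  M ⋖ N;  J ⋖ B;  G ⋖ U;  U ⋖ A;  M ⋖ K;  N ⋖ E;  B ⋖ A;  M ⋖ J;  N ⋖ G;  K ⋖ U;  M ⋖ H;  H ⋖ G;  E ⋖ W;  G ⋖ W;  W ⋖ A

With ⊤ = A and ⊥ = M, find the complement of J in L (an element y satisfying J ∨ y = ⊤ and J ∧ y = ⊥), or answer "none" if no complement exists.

U

Need y with J ∨ y = A and J ∧ y = M.
Checking each element gives: U.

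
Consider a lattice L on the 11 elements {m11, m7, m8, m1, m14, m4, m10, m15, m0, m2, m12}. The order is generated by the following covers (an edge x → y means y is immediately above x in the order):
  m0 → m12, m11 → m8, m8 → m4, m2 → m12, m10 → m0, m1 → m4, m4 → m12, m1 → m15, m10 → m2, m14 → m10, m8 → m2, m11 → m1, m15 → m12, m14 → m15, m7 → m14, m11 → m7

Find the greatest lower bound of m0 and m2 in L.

Common lower bounds of {m0, m2}: m10, m11, m14, m7.
The greatest among these is m10.

m10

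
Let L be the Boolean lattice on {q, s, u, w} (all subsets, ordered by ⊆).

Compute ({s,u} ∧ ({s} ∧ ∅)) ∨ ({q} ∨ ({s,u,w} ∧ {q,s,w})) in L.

{s} ∧ ∅ = ∅
{s,u} ∧ ∅ = ∅
{s,u,w} ∧ {q,s,w} = {s,w}
{q} ∨ {s,w} = {q,s,w}
∅ ∨ {q,s,w} = {q,s,w}

{q,s,w}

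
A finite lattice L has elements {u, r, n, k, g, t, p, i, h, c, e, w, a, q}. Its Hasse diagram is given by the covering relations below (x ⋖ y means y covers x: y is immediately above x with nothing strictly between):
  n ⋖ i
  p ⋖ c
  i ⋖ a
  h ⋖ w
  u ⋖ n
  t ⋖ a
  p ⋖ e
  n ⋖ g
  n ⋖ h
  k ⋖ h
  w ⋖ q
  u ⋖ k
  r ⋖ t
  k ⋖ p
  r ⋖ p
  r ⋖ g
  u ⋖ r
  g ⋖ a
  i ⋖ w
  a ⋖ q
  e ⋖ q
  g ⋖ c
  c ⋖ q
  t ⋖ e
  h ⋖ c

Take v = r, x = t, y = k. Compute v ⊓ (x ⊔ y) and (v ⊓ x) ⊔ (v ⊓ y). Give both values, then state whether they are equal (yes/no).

x ⊔ y = e, so v ⊓ (x ⊔ y) = r ⊓ e = r.
v ⊓ x = r and v ⊓ y = u, so (v ⊓ x) ⊔ (v ⊓ y) = r ⊔ u = r.
Equal: yes.

r; r; yes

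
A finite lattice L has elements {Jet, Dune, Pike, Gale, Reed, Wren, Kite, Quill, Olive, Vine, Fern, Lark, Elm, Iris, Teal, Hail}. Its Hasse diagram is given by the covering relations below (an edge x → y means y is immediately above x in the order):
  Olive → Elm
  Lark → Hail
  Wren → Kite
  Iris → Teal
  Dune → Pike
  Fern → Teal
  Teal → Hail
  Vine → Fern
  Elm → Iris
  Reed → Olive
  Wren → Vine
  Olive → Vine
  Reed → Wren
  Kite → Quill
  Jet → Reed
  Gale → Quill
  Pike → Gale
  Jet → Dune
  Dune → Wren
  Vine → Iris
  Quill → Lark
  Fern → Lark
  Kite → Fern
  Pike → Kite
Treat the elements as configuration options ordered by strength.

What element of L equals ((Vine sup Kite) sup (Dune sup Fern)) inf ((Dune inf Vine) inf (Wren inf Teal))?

Dune

Vine ∨ Kite = Fern
Dune ∨ Fern = Fern
Fern ∨ Fern = Fern
Dune ∧ Vine = Dune
Wren ∧ Teal = Wren
Dune ∧ Wren = Dune
Fern ∧ Dune = Dune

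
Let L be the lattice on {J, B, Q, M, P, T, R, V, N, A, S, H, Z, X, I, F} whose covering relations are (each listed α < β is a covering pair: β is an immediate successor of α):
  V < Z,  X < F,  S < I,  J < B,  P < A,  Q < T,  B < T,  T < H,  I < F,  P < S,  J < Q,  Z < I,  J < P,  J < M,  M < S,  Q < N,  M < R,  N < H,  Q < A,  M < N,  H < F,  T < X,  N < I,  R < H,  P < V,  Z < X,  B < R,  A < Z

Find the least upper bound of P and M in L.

Common upper bounds of {P, M}: F, I, S.
The least among these is S.

S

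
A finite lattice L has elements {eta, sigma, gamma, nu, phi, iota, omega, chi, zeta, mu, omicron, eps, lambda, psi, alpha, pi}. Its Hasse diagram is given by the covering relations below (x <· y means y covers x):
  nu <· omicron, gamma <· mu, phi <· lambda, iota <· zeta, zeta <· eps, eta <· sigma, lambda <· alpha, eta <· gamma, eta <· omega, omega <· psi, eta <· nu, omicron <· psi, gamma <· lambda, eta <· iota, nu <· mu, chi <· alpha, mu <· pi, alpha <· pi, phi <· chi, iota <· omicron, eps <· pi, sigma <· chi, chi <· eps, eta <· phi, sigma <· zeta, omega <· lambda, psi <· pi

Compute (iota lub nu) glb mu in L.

iota ∨ nu = omicron
omicron ∧ mu = nu

nu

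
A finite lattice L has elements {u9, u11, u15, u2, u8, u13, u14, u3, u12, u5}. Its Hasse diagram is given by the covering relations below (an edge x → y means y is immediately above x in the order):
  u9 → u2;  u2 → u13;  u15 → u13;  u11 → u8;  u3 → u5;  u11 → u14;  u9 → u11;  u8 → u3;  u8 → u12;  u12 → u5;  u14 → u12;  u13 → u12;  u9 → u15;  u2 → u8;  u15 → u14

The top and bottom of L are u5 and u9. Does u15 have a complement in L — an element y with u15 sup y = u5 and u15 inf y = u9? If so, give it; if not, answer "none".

Need y with u15 ∨ y = u5 and u15 ∧ y = u9.
Checking each element gives: u3.

u3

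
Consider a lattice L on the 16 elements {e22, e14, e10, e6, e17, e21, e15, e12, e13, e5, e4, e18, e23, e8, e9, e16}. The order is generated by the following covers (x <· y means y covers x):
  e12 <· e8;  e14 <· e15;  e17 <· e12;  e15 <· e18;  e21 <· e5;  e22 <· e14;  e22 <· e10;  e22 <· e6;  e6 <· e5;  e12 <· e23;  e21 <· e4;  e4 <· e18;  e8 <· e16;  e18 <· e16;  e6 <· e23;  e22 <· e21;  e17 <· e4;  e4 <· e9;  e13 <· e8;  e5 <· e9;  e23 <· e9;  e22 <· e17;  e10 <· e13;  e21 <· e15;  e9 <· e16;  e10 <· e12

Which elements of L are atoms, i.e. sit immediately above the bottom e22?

e10, e14, e17, e21, e6

The atoms are exactly the elements that cover e22: e10, e14, e17, e21, e6.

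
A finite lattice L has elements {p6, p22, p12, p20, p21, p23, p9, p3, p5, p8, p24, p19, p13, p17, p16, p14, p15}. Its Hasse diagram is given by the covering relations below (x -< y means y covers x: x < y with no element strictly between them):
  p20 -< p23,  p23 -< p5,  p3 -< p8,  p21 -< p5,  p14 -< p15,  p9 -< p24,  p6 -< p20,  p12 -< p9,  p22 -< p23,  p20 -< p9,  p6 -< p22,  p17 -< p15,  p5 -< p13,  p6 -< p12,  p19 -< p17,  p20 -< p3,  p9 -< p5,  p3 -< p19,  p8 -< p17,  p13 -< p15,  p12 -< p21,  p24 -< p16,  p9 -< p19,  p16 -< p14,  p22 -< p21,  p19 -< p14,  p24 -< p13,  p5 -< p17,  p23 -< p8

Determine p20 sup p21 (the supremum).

Common upper bounds of {p20, p21}: p13, p15, p17, p5.
The least among these is p5.

p5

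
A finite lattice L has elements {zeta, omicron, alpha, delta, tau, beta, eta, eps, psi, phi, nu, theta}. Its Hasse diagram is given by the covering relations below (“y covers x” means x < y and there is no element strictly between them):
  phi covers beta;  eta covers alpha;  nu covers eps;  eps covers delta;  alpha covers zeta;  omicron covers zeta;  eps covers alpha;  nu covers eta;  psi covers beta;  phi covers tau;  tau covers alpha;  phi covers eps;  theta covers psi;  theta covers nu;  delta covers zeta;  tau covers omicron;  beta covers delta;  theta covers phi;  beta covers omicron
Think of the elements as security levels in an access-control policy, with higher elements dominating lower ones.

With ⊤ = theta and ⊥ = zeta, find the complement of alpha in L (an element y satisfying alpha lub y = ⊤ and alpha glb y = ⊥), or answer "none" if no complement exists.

Need y with alpha ∨ y = theta and alpha ∧ y = zeta.
Checking each element gives: psi.

psi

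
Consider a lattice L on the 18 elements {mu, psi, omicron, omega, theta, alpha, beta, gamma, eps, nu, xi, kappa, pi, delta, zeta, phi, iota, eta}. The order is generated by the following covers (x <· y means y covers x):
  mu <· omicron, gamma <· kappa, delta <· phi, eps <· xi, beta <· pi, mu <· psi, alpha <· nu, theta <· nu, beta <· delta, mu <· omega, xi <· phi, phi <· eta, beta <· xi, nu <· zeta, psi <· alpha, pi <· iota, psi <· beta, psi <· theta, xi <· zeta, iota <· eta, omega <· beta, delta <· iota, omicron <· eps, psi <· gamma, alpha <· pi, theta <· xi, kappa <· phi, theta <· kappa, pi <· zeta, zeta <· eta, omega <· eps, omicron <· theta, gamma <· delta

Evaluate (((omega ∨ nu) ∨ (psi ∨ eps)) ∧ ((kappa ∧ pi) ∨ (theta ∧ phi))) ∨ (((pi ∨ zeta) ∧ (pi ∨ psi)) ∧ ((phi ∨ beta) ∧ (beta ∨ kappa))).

xi

omega ∨ nu = zeta
psi ∨ eps = xi
zeta ∨ xi = zeta
kappa ∧ pi = psi
theta ∧ phi = theta
psi ∨ theta = theta
zeta ∧ theta = theta
pi ∨ zeta = zeta
pi ∨ psi = pi
zeta ∧ pi = pi
phi ∨ beta = phi
beta ∨ kappa = phi
phi ∧ phi = phi
pi ∧ phi = beta
theta ∨ beta = xi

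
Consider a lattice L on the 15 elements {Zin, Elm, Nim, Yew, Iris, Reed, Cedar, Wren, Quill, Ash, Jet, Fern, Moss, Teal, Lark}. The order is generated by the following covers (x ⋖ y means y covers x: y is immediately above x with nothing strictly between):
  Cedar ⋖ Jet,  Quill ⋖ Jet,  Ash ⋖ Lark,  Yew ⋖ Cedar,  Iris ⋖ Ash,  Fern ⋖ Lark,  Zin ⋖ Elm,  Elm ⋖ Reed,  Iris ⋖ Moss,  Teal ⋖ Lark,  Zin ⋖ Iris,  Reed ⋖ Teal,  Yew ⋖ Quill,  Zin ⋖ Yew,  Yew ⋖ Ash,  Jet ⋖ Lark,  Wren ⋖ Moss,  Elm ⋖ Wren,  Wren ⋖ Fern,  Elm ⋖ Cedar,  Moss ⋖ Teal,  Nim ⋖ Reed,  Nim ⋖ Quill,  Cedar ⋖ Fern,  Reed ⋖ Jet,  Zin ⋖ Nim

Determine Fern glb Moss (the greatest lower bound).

Common lower bounds of {Fern, Moss}: Elm, Wren, Zin.
The greatest among these is Wren.

Wren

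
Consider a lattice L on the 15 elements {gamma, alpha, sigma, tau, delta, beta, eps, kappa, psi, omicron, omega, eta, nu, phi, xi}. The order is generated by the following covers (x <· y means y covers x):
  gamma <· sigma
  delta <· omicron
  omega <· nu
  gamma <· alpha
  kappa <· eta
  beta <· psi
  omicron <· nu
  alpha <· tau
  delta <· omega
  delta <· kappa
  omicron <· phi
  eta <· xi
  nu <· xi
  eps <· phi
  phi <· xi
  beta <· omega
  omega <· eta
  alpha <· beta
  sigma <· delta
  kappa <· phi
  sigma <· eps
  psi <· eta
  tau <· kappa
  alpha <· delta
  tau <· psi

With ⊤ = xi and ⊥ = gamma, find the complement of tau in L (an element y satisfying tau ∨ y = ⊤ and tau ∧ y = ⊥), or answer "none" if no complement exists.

none

For every candidate y, either tau ∨ y ≠ xi or tau ∧ y ≠ gamma; no complement exists.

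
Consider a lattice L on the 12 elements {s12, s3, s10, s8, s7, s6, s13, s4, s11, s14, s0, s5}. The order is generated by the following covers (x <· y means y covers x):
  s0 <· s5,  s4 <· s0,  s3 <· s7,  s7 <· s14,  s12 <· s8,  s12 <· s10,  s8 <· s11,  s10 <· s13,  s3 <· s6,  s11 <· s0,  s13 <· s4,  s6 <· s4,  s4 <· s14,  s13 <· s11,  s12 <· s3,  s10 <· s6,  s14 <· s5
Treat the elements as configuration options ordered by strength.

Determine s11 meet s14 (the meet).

s13

Common lower bounds of {s11, s14}: s10, s12, s13.
The greatest among these is s13.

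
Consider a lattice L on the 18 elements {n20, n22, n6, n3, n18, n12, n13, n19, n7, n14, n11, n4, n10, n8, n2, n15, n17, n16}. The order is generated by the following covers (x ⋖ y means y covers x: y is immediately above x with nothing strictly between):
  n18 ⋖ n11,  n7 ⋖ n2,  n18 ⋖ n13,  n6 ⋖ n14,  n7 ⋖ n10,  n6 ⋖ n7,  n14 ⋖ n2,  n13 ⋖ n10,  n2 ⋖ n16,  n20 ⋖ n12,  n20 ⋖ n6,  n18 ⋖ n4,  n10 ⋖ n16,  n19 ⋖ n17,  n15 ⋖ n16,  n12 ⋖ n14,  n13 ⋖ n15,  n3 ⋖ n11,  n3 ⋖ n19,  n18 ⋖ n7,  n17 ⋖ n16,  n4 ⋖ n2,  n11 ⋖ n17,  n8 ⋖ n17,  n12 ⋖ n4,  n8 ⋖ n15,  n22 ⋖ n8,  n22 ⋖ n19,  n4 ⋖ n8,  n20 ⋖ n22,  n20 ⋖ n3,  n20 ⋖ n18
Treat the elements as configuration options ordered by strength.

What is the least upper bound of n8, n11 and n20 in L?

Common upper bounds of {n8, n11, n20}: n16, n17.
The least among these is n17.

n17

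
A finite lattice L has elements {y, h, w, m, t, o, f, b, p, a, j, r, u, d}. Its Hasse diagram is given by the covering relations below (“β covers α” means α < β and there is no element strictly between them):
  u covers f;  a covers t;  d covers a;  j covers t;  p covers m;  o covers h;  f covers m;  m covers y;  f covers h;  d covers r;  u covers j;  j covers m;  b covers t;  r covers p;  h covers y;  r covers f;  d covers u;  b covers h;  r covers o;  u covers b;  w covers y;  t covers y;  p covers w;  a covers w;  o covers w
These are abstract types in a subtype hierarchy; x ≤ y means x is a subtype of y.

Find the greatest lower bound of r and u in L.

f

Common lower bounds of {r, u}: f, h, m, y.
The greatest among these is f.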